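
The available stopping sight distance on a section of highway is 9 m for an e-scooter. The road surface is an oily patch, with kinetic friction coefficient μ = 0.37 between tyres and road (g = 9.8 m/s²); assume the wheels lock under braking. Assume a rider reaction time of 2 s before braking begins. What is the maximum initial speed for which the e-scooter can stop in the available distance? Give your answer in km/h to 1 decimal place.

Maximum speed ≈ 13.0 km/h

a = μg = 0.37 × 9.8 = 3.626 m/s².
Stopping distance: v·t_r + v²/(2a) = 9 with t_r = 2 s and a = 3.626 m/s².
So v² + 14.504 v − 65.27 = 0.
Positive root: v = −a·t_r + √((a·t_r)² + 2a·d) = −7.252 + √(52.592 + 65.27) = 3.6044 m/s.
3.6044 m/s × 3.6 = 12.976 km/h.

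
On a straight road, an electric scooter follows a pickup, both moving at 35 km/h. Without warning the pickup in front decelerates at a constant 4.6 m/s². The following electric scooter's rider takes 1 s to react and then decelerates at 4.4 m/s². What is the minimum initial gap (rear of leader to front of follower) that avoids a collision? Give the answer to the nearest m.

Minimum gap ≈ 10 m

35 km/h ÷ 3.6 = 9.7222 m/s.
Leader travels v²/(2a_L) = 94.521 / 9.200 = 10.274 m before stopping.
Follower covers v·t_r = 9.7222 × 1 = 9.722 m while reacting, then v²/(2a_F) = 94.521 / 8.800 = 10.741 m while braking, for a total of 9.722 + 10.741 = 20.463 m.
Since a_F ≤ a_L and the follower starts braking later, the follower is never slower than the leader, so the closest approach is when both have stopped.
Minimum gap = 20.463 − 10.274 = 10.189 m.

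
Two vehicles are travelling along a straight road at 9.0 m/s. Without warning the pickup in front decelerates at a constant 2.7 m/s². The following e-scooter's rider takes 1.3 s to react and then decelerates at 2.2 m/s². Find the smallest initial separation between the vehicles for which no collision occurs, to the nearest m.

Leader travels v²/(2a_L) = 81.000 / 5.400 = 15.000 m before stopping.
Follower covers v·t_r = 9.0000 × 1.3 = 11.700 m while reacting, then v²/(2a_F) = 81.000 / 4.400 = 18.409 m while braking, for a total of 11.700 + 18.409 = 30.109 m.
Since a_F ≤ a_L and the follower starts braking later, the follower is never slower than the leader, so the closest approach is when both have stopped.
Minimum gap = 30.109 − 15.000 = 15.109 m.

Minimum gap ≈ 15 m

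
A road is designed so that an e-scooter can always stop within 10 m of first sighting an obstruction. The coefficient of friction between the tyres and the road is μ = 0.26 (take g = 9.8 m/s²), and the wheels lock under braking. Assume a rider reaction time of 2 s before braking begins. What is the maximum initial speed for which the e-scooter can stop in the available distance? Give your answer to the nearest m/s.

a = μg = 0.26 × 9.8 = 2.548 m/s².
Stopping distance: v·t_r + v²/(2a) = 10 with t_r = 2 s and a = 2.548 m/s².
So v² + 10.192 v − 50.96 = 0.
Positive root: v = −a·t_r + √((a·t_r)² + 2a·d) = −5.096 + √(25.969 + 50.96) = 3.6749 m/s.

Maximum speed ≈ 4 m/s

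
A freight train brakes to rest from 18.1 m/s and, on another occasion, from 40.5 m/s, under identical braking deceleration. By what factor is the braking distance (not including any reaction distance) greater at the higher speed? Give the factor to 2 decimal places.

Braking distance d = v²/(2a), so with a fixed, d ∝ v².
Factor = (40.5/18.1)² = 2.2376² = 5.0069.

Factor ≈ 5.01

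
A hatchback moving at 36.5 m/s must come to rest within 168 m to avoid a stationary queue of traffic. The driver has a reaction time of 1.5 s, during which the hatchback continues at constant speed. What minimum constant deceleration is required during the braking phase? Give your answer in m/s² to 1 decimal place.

Distance covered during reaction = 36.5000 × 1.5 = 54.750 m.
Distance available for braking: 168 − 54.750 = 113.250 m.
v² = 2a·d ⇒ a = v²/(2d) = 36.5000² / (2 × 113.250) = 1332.250 / 226.500 = 5.8819 m/s².

Required deceleration ≈ 5.9 m/s²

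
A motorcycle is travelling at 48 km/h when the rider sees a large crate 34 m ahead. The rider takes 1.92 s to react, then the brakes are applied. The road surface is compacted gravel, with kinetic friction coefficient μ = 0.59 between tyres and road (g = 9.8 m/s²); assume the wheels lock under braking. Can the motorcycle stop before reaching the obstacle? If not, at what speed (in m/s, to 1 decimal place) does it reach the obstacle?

No — it strikes the obstacle at 9.0 m/s

48 km/h ÷ 3.6 = 13.3333 m/s.
a = μg = 0.59 × 9.8 = 5.782 m/s².
Reaction distance = 13.3333 × 1.92 = 25.600 m.
Braking distance needed to stop: v²/(2a) = 177.777 / 11.564 = 15.373 m, so total needed = 25.600 + 15.373 = 40.973 m > 34 m — it cannot stop.
Distance remaining when braking begins: 34 − 25.600 = 8.400 m.
v² = v₀² − 2a·d = 177.777 − 2 × 5.782 × 8.400 = 80.639 m²/s².
v = √80.639 = 8.980 m/s.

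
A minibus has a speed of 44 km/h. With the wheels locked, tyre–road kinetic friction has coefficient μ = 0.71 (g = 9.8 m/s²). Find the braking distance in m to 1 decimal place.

44 km/h ÷ 3.6 = 12.2222 m/s.
a = μg = 0.71 × 9.8 = 6.958 m/s².
Braking distance = v²/(2a) = 12.2222² / (2 × 6.958) = 149.382 / 13.916 = 10.735 m.

Braking distance ≈ 10.7 m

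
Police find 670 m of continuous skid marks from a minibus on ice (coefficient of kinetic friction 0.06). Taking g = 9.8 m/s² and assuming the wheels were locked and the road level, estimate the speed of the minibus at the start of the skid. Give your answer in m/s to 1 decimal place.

Deceleration a = μg = 0.06 × 9.8 = 0.588 m/s².
v = √(2a·d) = √(2 × 0.588 × 670) = √787.920 = 28.0699 m/s.

Initial speed ≈ 28.1 m/s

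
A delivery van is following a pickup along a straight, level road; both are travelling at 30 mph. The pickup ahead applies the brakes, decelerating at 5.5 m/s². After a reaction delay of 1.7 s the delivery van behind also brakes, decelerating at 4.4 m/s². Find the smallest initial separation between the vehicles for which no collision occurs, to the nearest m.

Minimum gap ≈ 27 m

30 mph × 0.44704 = 13.4112 m/s.
Leader travels v²/(2a_L) = 179.860 / 11.000 = 16.351 m before stopping.
Follower covers v·t_r = 13.4112 × 1.7 = 22.799 m while reacting, then v²/(2a_F) = 179.860 / 8.800 = 20.439 m while braking, for a total of 22.799 + 20.439 = 43.238 m.
Since a_F ≤ a_L and the follower starts braking later, the follower is never slower than the leader, so the closest approach is when both have stopped.
Minimum gap = 43.238 − 16.351 = 26.887 m.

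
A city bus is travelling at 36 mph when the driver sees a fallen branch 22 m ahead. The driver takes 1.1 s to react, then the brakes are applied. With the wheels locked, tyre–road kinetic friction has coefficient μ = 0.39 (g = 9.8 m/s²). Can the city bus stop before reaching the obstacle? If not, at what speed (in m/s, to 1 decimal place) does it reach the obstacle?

36 mph × 0.44704 = 16.0934 m/s.
a = μg = 0.39 × 9.8 = 3.822 m/s².
Reaction distance = 16.0934 × 1.1 = 17.703 m.
Braking distance needed to stop: v²/(2a) = 258.998 / 7.644 = 33.883 m, so total needed = 17.703 + 33.883 = 51.586 m > 22 m — it cannot stop.
Distance remaining when braking begins: 22 − 17.703 = 4.297 m.
v² = v₀² − 2a·d = 258.998 − 2 × 3.822 × 4.297 = 226.152 m²/s².
v = √226.152 = 15.038 m/s.

No — it strikes the obstacle at 15.0 m/s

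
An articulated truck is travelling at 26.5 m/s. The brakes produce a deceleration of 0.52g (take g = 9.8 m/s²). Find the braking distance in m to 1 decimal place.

Braking distance ≈ 68.9 m

a = 0.52 × 9.8 = 5.096 m/s².
Braking distance = v²/(2a) = 26.5000² / (2 × 5.096) = 702.250 / 10.192 = 68.902 m.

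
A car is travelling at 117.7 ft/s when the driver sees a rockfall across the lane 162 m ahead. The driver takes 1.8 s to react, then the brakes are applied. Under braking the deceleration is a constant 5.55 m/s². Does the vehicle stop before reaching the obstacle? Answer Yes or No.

No

117.7 ft/s × 0.3048 = 35.8750 m/s.
Reaction distance = 35.8750 × 1.8 = 64.575 m.
Braking distance = v²/(2a) = 1287.016 / 11.100 = 115.947 m.
Total stopping distance = 64.575 + 115.947 = 180.522 m, vs 162 m available — it cannot stop in time and overshoots by 180.522 − 162 = 18.522 m.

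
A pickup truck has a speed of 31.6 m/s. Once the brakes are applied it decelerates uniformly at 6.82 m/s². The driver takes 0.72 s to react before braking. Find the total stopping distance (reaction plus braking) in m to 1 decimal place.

Total stopping distance ≈ 96.0 m

Reaction distance = v·t_r = 31.6000 × 0.72 = 22.752 m.
Braking distance = v²/(2a) = 31.6000² / (2 × 6.820) = 998.560 / 13.640 = 73.208 m.
Total = 22.752 + 73.208 = 95.960 m.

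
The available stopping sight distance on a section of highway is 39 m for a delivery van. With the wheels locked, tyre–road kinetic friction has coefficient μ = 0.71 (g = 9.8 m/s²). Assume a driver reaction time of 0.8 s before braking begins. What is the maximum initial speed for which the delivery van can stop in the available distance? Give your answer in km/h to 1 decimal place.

Maximum speed ≈ 66.2 km/h

a = μg = 0.71 × 9.8 = 6.958 m/s².
Stopping distance: v·t_r + v²/(2a) = 39 with t_r = 0.8 s and a = 6.958 m/s².
So v² + 11.133 v − 542.72 = 0.
Positive root: v = −a·t_r + √((a·t_r)² + 2a·d) = −5.566 + √(30.980 + 542.72) = 18.3860 m/s.
18.3860 m/s × 3.6 = 66.190 km/h.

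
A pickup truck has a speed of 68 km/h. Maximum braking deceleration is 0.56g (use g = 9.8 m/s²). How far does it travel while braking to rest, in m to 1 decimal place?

68 km/h ÷ 3.6 = 18.8889 m/s.
a = 0.56 × 9.8 = 5.488 m/s².
Braking distance = v²/(2a) = 18.8889² / (2 × 5.488) = 356.791 / 10.976 = 32.506 m.

Braking distance ≈ 32.5 m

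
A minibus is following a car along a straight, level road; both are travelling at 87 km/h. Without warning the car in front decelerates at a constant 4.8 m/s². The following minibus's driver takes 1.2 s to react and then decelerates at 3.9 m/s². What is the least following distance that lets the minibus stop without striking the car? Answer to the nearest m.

87 km/h ÷ 3.6 = 24.1667 m/s.
Leader travels v²/(2a_L) = 584.029 / 9.600 = 60.836 m before stopping.
Follower covers v·t_r = 24.1667 × 1.2 = 29.000 m while reacting, then v²/(2a_F) = 584.029 / 7.800 = 74.876 m while braking, for a total of 29.000 + 74.876 = 103.876 m.
Since a_F ≤ a_L and the follower starts braking later, the follower is never slower than the leader, so the closest approach is when both have stopped.
Minimum gap = 103.876 − 60.836 = 43.040 m.

Minimum gap ≈ 43 m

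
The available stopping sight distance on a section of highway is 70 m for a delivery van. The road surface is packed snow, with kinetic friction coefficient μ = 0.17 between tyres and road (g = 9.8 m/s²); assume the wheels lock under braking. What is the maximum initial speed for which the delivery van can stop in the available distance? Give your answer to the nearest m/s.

a = μg = 0.17 × 9.8 = 1.666 m/s².
v²/(2a) = d ⇒ v = √(2 × 1.666 × 70) = √233.24 = 15.2722 m/s.

Maximum speed ≈ 15 m/s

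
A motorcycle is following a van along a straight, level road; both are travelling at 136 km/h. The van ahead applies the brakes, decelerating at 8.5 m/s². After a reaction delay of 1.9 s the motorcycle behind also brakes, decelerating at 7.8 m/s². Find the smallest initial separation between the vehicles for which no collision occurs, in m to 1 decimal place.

Minimum gap ≈ 79.3 m

136 km/h ÷ 3.6 = 37.7778 m/s.
Leader travels v²/(2a_L) = 1427.162 / 17.000 = 83.951 m before stopping.
Follower covers v·t_r = 37.7778 × 1.9 = 71.778 m while reacting, then v²/(2a_F) = 1427.162 / 15.600 = 91.485 m while braking, for a total of 71.778 + 91.485 = 163.263 m.
Since a_F ≤ a_L and the follower starts braking later, the follower is never slower than the leader, so the closest approach is when both have stopped.
Minimum gap = 163.263 − 83.951 = 79.312 m.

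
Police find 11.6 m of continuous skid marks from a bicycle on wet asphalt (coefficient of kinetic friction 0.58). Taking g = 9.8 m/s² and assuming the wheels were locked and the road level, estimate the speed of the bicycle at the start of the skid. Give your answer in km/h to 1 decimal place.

Deceleration a = μg = 0.58 × 9.8 = 5.684 m/s².
v = √(2a·d) = √(2 × 5.684 × 11.6) = √131.869 = 11.4834 m/s.
= 11.4834 × 3.6 = 41.340 km/h.

Initial speed ≈ 41.3 km/h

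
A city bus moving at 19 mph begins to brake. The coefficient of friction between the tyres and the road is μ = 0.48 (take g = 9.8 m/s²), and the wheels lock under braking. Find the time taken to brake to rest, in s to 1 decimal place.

19 mph × 0.44704 = 8.4938 m/s.
a = μg = 0.48 × 9.8 = 4.704 m/s².
Braking time = v/a = 8.4938 / 4.704 = 1.806 s.

Braking time ≈ 1.8 s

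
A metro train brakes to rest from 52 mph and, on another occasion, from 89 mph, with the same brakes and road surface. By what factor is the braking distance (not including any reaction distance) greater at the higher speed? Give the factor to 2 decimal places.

Braking distance d = v²/(2a), so with a fixed, d ∝ v².
Factor = (89/52)² = 1.7115² = 2.9292.

Factor ≈ 2.93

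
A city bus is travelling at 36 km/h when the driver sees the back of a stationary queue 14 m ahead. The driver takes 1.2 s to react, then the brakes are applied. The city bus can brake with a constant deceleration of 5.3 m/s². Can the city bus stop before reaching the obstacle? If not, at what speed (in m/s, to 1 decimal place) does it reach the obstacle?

36 km/h ÷ 3.6 = 10.0000 m/s.
Reaction distance = 10.0000 × 1.2 = 12.000 m.
Braking distance needed to stop: v²/(2a) = 100.000 / 10.600 = 9.434 m, so total needed = 12.000 + 9.434 = 21.434 m > 14 m — it cannot stop.
Distance remaining when braking begins: 14 − 12.000 = 2.000 m.
v² = v₀² − 2a·d = 100.000 − 2 × 5.300 × 2.000 = 78.800 m²/s².
v = √78.800 = 8.877 m/s.

No — it strikes the obstacle at 8.9 m/s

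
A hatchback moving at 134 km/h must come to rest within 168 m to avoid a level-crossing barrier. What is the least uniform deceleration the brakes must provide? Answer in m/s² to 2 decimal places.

Required deceleration ≈ 4.12 m/s²

134 km/h ÷ 3.6 = 37.2222 m/s.
v² = 2a·d ⇒ a = v²/(2d) = 37.2222² / (2 × 168.000) = 1385.492 / 336.000 = 4.1235 m/s².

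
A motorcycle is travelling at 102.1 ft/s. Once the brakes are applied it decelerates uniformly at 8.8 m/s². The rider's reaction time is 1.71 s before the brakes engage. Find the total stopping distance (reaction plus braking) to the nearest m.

102.1 ft/s × 0.3048 = 31.1201 m/s.
Reaction distance = v·t_r = 31.1201 × 1.71 = 53.215 m.
Braking distance = v²/(2a) = 31.1201² / (2 × 8.800) = 968.461 / 17.600 = 55.026 m.
Total = 53.215 + 55.026 = 108.241 m.

Total stopping distance ≈ 108 m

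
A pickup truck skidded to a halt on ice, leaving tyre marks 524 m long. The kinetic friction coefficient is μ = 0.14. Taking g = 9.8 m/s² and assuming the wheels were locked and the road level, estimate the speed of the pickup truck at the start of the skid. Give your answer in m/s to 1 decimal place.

Initial speed ≈ 37.9 m/s

Deceleration a = μg = 0.14 × 9.8 = 1.372 m/s².
v = √(2a·d) = √(2 × 1.372 × 524) = √1437.856 = 37.9191 m/s.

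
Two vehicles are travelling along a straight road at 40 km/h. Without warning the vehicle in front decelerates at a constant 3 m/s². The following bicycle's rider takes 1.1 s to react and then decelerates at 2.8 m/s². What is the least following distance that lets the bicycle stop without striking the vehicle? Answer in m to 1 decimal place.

40 km/h ÷ 3.6 = 11.1111 m/s.
Leader travels v²/(2a_L) = 123.457 / 6.000 = 20.576 m before stopping.
Follower covers v·t_r = 11.1111 × 1.1 = 12.222 m while reacting, then v²/(2a_F) = 123.457 / 5.600 = 22.046 m while braking, for a total of 12.222 + 22.046 = 34.268 m.
Since a_F ≤ a_L and the follower starts braking later, the follower is never slower than the leader, so the closest approach is when both have stopped.
Minimum gap = 34.268 − 20.576 = 13.692 m.

Minimum gap ≈ 13.7 m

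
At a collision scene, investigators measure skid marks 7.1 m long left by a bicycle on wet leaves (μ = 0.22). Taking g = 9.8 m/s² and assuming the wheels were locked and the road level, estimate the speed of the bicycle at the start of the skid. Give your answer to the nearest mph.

Initial speed ≈ 12 mph

Deceleration a = μg = 0.22 × 9.8 = 2.156 m/s².
v = √(2a·d) = √(2 × 2.156 × 7.1) = √30.615 = 5.5331 m/s.
= 5.5331 ÷ 0.44704 = 12.377 mph.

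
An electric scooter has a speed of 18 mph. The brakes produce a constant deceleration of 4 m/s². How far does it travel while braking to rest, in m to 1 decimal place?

18 mph × 0.44704 = 8.0467 m/s.
Braking distance = v²/(2a) = 8.0467² / (2 × 4.000) = 64.749 / 8.000 = 8.094 m.

Braking distance ≈ 8.1 m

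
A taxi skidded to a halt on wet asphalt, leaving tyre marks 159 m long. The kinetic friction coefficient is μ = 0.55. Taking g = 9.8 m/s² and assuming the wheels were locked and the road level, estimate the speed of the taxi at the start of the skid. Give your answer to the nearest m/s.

Initial speed ≈ 41 m/s

Deceleration a = μg = 0.55 × 9.8 = 5.390 m/s².
v = √(2a·d) = √(2 × 5.390 × 159) = √1714.020 = 41.4007 m/s.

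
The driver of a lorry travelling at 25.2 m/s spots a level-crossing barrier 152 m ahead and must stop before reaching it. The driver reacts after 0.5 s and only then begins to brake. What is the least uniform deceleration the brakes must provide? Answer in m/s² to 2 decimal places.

Distance covered during reaction = 25.2000 × 0.5 = 12.600 m.
Distance available for braking: 152 − 12.600 = 139.400 m.
v² = 2a·d ⇒ a = v²/(2d) = 25.2000² / (2 × 139.400) = 635.040 / 278.800 = 2.2778 m/s².

Required deceleration ≈ 2.28 m/s²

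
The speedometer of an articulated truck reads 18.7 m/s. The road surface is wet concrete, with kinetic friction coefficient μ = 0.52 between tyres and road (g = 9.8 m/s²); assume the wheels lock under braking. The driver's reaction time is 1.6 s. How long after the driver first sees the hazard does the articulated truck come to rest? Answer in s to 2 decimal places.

Total time ≈ 5.27 s

a = μg = 0.52 × 9.8 = 5.096 m/s².
Braking time = v/a = 18.7000 / 5.096 = 3.670 s.
Total = 1.6 + 3.670 = 5.270 s.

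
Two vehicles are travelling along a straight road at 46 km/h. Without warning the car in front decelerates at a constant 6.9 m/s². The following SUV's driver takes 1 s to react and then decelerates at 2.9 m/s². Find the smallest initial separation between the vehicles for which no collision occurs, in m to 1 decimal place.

Minimum gap ≈ 29.1 m

46 km/h ÷ 3.6 = 12.7778 m/s.
Leader travels v²/(2a_L) = 163.272 / 13.800 = 11.831 m before stopping.
Follower covers v·t_r = 12.7778 × 1 = 12.778 m while reacting, then v²/(2a_F) = 163.272 / 5.800 = 28.150 m while braking, for a total of 12.778 + 28.150 = 40.928 m.
Since a_F ≤ a_L and the follower starts braking later, the follower is never slower than the leader, so the closest approach is when both have stopped.
Minimum gap = 40.928 − 11.831 = 29.097 m.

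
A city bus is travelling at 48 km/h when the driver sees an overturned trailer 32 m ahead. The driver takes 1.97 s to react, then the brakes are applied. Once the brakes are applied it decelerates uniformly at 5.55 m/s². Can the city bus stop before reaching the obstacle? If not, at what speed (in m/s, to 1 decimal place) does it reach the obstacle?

48 km/h ÷ 3.6 = 13.3333 m/s.
Reaction distance = 13.3333 × 1.97 = 26.267 m.
Braking distance needed to stop: v²/(2a) = 177.777 / 11.100 = 16.016 m, so total needed = 26.267 + 16.016 = 42.283 m > 32 m — it cannot stop.
Distance remaining when braking begins: 32 − 26.267 = 5.733 m.
v² = v₀² − 2a·d = 177.777 − 2 × 5.550 × 5.733 = 114.141 m²/s².
v = √114.141 = 10.684 m/s.

No — it strikes the obstacle at 10.7 m/s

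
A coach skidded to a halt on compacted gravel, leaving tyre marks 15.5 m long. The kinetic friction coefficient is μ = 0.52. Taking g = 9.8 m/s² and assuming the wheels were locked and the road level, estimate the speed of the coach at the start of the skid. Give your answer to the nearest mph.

Deceleration a = μg = 0.52 × 9.8 = 5.096 m/s².
v = √(2a·d) = √(2 × 5.096 × 15.5) = √157.976 = 12.5689 m/s.
= 12.5689 ÷ 0.44704 = 28.116 mph.

Initial speed ≈ 28 mph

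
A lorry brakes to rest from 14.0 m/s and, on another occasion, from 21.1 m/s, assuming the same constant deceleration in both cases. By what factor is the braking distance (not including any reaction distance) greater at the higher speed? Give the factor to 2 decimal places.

Braking distance d = v²/(2a), so with a fixed, d ∝ v².
Factor = (21.1/14.0)² = 1.5071² = 2.2714.

Factor ≈ 2.27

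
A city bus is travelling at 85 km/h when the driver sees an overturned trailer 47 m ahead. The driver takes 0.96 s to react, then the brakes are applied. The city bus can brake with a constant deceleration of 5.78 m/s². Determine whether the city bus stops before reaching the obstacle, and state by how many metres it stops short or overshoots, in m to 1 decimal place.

85 km/h ÷ 3.6 = 23.6111 m/s.
Reaction distance = 23.6111 × 0.96 = 22.667 m.
Braking distance = v²/(2a) = 557.484 / 11.560 = 48.225 m.
Total stopping distance = 22.667 + 48.225 = 70.892 m, vs 47 m available — it cannot stop in time and overshoots by 70.892 − 47 = 23.892 m.

No — it overshoots by 23.9 m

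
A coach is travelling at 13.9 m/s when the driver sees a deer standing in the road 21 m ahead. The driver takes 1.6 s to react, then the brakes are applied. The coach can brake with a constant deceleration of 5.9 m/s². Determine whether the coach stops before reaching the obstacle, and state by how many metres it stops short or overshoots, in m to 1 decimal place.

No — it overshoots by 17.6 m

Reaction distance = 13.9000 × 1.6 = 22.240 m.
Braking distance = v²/(2a) = 193.210 / 11.800 = 16.374 m.
Total stopping distance = 22.240 + 16.374 = 38.614 m, vs 21 m available — it cannot stop in time and overshoots by 38.614 − 21 = 17.614 m.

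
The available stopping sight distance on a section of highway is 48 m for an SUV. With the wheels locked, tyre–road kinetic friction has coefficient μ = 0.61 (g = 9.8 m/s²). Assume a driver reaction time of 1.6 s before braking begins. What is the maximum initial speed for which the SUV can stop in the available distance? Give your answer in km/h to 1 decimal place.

a = μg = 0.61 × 9.8 = 5.978 m/s².
Stopping distance: v·t_r + v²/(2a) = 48 with t_r = 1.6 s and a = 5.978 m/s².
So v² + 19.130 v − 573.89 = 0.
Positive root: v = −a·t_r + √((a·t_r)² + 2a·d) = −9.565 + √(91.489 + 573.89) = 16.2299 m/s.
16.2299 m/s × 3.6 = 58.428 km/h.

Maximum speed ≈ 58.4 km/h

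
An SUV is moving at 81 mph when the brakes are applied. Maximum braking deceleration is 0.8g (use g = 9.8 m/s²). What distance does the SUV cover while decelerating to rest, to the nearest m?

81 mph × 0.44704 = 36.2102 m/s.
a = 0.8 × 9.8 = 7.840 m/s².
Braking distance = v²/(2a) = 36.2102² / (2 × 7.840) = 1311.179 / 15.680 = 83.621 m.

Braking distance ≈ 84 m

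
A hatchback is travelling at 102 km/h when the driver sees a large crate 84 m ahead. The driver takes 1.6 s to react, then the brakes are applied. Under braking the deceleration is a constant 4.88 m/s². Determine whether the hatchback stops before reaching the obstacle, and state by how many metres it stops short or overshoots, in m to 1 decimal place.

No — it overshoots by 43.6 m

102 km/h ÷ 3.6 = 28.3333 m/s.
Reaction distance = 28.3333 × 1.6 = 45.333 m.
Braking distance = v²/(2a) = 802.776 / 9.760 = 82.252 m.
Total stopping distance = 45.333 + 82.252 = 127.585 m, vs 84 m available — it cannot stop in time and overshoots by 127.585 − 84 = 43.585 m.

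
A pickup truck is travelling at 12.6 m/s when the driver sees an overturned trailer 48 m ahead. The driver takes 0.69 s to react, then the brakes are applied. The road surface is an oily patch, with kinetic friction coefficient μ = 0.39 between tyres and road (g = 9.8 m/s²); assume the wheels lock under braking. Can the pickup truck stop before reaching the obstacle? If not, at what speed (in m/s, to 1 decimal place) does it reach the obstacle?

Yes — it stops about 18.5 m short of the obstacle, so it never reaches it

a = μg = 0.39 × 9.8 = 3.822 m/s².
Reaction distance = 12.6000 × 0.69 = 8.694 m.
Braking distance = v²/(2a) = 158.760 / 7.644 = 20.769 m.
Total stopping distance = 8.694 + 20.769 = 29.463 m, vs 48 m available — it stops with 48 − 29.463 = 18.537 m to spare.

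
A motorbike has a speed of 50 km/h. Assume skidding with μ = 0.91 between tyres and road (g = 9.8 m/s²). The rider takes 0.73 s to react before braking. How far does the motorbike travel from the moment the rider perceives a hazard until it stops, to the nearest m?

Total stopping distance ≈ 21 m

50 km/h ÷ 3.6 = 13.8889 m/s.
a = μg = 0.91 × 9.8 = 8.918 m/s².
Reaction distance = v·t_r = 13.8889 × 0.73 = 10.139 m.
Braking distance = v²/(2a) = 13.8889² / (2 × 8.918) = 192.902 / 17.836 = 10.815 m.
Total = 10.139 + 10.815 = 20.954 m.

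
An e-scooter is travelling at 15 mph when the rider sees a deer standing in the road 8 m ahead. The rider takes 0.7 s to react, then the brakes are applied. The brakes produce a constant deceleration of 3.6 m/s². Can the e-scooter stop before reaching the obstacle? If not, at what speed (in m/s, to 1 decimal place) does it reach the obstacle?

15 mph × 0.44704 = 6.7056 m/s.
Reaction distance = 6.7056 × 0.7 = 4.694 m.
Braking distance needed to stop: v²/(2a) = 44.965 / 7.200 = 6.245 m, so total needed = 4.694 + 6.245 = 10.939 m > 8 m — it cannot stop.
Distance remaining when braking begins: 8 − 4.694 = 3.306 m.
v² = v₀² − 2a·d = 44.965 − 2 × 3.600 × 3.306 = 21.162 m²/s².
v = √21.162 = 4.600 m/s.

No — it strikes the obstacle at 4.6 m/s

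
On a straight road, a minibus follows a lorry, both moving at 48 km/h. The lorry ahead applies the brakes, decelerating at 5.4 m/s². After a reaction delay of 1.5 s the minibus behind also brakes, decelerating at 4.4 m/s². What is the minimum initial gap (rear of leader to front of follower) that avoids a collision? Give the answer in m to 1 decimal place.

48 km/h ÷ 3.6 = 13.3333 m/s.
Leader travels v²/(2a_L) = 177.777 / 10.800 = 16.461 m before stopping.
Follower covers v·t_r = 13.3333 × 1.5 = 20.000 m while reacting, then v²/(2a_F) = 177.777 / 8.800 = 20.202 m while braking, for a total of 20.000 + 20.202 = 40.202 m.
Since a_F ≤ a_L and the follower starts braking later, the follower is never slower than the leader, so the closest approach is when both have stopped.
Minimum gap = 40.202 − 16.461 = 23.741 m.

Minimum gap ≈ 23.7 m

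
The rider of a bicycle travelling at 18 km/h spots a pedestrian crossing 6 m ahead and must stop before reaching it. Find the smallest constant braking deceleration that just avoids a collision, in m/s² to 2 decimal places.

18 km/h ÷ 3.6 = 5.0000 m/s.
v² = 2a·d ⇒ a = v²/(2d) = 5.0000² / (2 × 6.000) = 25.000 / 12.000 = 2.0833 m/s².

Required deceleration ≈ 2.08 m/s²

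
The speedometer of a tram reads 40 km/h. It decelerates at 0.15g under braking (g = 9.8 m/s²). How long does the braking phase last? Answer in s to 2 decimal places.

40 km/h ÷ 3.6 = 11.1111 m/s.
a = 0.15 × 9.8 = 1.470 m/s².
Braking time = v/a = 11.1111 / 1.470 = 7.559 s.

Braking time ≈ 7.56 s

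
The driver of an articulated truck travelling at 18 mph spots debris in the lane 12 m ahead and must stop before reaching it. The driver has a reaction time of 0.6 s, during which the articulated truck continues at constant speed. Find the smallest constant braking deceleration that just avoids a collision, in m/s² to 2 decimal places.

18 mph × 0.44704 = 8.0467 m/s.
Distance covered during reaction = 8.0467 × 0.6 = 4.828 m.
Distance available for braking: 12 − 4.828 = 7.172 m.
v² = 2a·d ⇒ a = v²/(2d) = 8.0467² / (2 × 7.172) = 64.749 / 14.344 = 4.5140 m/s².

Required deceleration ≈ 4.51 m/s²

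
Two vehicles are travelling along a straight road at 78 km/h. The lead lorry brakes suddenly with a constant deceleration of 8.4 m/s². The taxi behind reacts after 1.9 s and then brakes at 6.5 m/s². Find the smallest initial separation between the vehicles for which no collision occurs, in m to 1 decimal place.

78 km/h ÷ 3.6 = 21.6667 m/s.
Leader travels v²/(2a_L) = 469.446 / 16.800 = 27.943 m before stopping.
Follower covers v·t_r = 21.6667 × 1.9 = 41.167 m while reacting, then v²/(2a_F) = 469.446 / 13.000 = 36.111 m while braking, for a total of 41.167 + 36.111 = 77.278 m.
Since a_F ≤ a_L and the follower starts braking later, the follower is never slower than the leader, so the closest approach is when both have stopped.
Minimum gap = 77.278 − 27.943 = 49.335 m.

Minimum gap ≈ 49.3 m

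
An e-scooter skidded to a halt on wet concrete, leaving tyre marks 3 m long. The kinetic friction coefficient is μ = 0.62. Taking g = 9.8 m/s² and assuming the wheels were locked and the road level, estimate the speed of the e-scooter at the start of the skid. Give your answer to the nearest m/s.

Initial speed ≈ 6 m/s

Deceleration a = μg = 0.62 × 9.8 = 6.076 m/s².
v = √(2a·d) = √(2 × 6.076 × 3) = √36.456 = 6.0379 m/s.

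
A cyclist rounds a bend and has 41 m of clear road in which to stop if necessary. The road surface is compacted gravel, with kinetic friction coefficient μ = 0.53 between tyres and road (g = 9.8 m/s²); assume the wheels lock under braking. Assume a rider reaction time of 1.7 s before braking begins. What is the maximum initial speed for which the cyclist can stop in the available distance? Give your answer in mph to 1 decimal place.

Maximum speed ≈ 30.5 mph

a = μg = 0.53 × 9.8 = 5.194 m/s².
Stopping distance: v·t_r + v²/(2a) = 41 with t_r = 1.7 s and a = 5.194 m/s².
So v² + 17.660 v − 425.91 = 0.
Positive root: v = −a·t_r + √((a·t_r)² + 2a·d) = −8.830 + √(77.969 + 425.91) = 13.6172 m/s.
13.6172 m/s ÷ 0.44704 = 30.461 mph.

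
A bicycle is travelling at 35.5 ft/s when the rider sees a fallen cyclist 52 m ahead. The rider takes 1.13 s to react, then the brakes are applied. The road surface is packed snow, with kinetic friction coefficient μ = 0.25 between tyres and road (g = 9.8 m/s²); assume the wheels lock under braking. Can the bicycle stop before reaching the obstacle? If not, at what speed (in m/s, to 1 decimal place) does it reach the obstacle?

Yes — it stops about 15.9 m short of the obstacle, so it never reaches it

35.5 ft/s × 0.3048 = 10.8204 m/s.
a = μg = 0.25 × 9.8 = 2.450 m/s².
Reaction distance = 10.8204 × 1.13 = 12.227 m.
Braking distance = v²/(2a) = 117.081 / 4.900 = 23.894 m.
Total stopping distance = 12.227 + 23.894 = 36.121 m, vs 52 m available — it stops with 52 − 36.121 = 15.879 m to spare.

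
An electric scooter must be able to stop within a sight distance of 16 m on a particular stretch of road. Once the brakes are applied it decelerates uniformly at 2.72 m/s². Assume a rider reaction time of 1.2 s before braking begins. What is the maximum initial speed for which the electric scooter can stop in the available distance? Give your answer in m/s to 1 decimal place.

Stopping distance: v·t_r + v²/(2a) = 16 with t_r = 1.2 s and a = 2.720 m/s².
So v² + 6.528 v − 87.04 = 0.
Positive root: v = −a·t_r + √((a·t_r)² + 2a·d) = −3.264 + √(10.654 + 87.04) = 6.6200 m/s.

Maximum speed ≈ 6.6 m/s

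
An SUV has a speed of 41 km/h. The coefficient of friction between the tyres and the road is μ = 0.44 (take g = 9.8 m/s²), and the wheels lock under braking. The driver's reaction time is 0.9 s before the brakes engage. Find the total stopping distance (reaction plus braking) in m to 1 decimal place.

Total stopping distance ≈ 25.3 m

41 km/h ÷ 3.6 = 11.3889 m/s.
a = μg = 0.44 × 9.8 = 4.312 m/s².
Reaction distance = v·t_r = 11.3889 × 0.9 = 10.250 m.
Braking distance = v²/(2a) = 11.3889² / (2 × 4.312) = 129.707 / 8.624 = 15.040 m.
Total = 10.250 + 15.040 = 25.290 m.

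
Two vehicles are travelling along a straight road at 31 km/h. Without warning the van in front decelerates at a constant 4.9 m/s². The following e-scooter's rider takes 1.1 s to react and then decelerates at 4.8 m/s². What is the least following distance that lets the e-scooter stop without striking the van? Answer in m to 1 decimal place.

Minimum gap ≈ 9.6 m

31 km/h ÷ 3.6 = 8.6111 m/s.
Leader travels v²/(2a_L) = 74.151 / 9.800 = 7.566 m before stopping.
Follower covers v·t_r = 8.6111 × 1.1 = 9.472 m while reacting, then v²/(2a_F) = 74.151 / 9.600 = 7.724 m while braking, for a total of 9.472 + 7.724 = 17.196 m.
Since a_F ≤ a_L and the follower starts braking later, the follower is never slower than the leader, so the closest approach is when both have stopped.
Minimum gap = 17.196 − 7.566 = 9.630 m.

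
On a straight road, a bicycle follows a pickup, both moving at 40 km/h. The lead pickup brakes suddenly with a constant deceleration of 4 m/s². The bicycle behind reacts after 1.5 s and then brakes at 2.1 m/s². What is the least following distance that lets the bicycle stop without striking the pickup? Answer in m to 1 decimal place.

40 km/h ÷ 3.6 = 11.1111 m/s.
Leader travels v²/(2a_L) = 123.457 / 8.000 = 15.432 m before stopping.
Follower covers v·t_r = 11.1111 × 1.5 = 16.667 m while reacting, then v²/(2a_F) = 123.457 / 4.200 = 29.395 m while braking, for a total of 16.667 + 29.395 = 46.062 m.
Since a_F ≤ a_L and the follower starts braking later, the follower is never slower than the leader, so the closest approach is when both have stopped.
Minimum gap = 46.062 − 15.432 = 30.630 m.

Minimum gap ≈ 30.6 m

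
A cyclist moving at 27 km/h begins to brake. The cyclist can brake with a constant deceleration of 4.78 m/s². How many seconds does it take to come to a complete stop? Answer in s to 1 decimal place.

Braking time ≈ 1.6 s

27 km/h ÷ 3.6 = 7.5000 m/s.
Braking time = v/a = 7.5000 / 4.780 = 1.569 s.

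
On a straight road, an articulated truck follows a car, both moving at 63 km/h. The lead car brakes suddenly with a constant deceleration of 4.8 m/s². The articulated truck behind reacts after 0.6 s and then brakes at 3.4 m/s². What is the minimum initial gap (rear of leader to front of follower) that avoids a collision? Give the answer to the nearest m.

63 km/h ÷ 3.6 = 17.5000 m/s.
Leader travels v²/(2a_L) = 306.250 / 9.600 = 31.901 m before stopping.
Follower covers v·t_r = 17.5000 × 0.6 = 10.500 m while reacting, then v²/(2a_F) = 306.250 / 6.800 = 45.037 m while braking, for a total of 10.500 + 45.037 = 55.537 m.
Since a_F ≤ a_L and the follower starts braking later, the follower is never slower than the leader, so the closest approach is when both have stopped.
Minimum gap = 55.537 − 31.901 = 23.636 m.

Minimum gap ≈ 24 m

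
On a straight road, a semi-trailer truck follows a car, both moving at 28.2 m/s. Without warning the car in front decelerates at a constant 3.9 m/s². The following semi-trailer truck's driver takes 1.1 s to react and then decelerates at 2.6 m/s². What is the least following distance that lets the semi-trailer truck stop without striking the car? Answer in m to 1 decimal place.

Leader travels v²/(2a_L) = 795.240 / 7.800 = 101.954 m before stopping.
Follower covers v·t_r = 28.2000 × 1.1 = 31.020 m while reacting, then v²/(2a_F) = 795.240 / 5.200 = 152.931 m while braking, for a total of 31.020 + 152.931 = 183.951 m.
Since a_F ≤ a_L and the follower starts braking later, the follower is never slower than the leader, so the closest approach is when both have stopped.
Minimum gap = 183.951 − 101.954 = 81.997 m.

Minimum gap ≈ 82.0 m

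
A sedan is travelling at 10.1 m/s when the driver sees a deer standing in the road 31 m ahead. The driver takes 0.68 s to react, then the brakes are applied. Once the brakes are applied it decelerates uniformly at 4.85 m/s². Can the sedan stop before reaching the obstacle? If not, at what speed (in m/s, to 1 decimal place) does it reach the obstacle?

Yes — it stops about 13.6 m short of the obstacle, so it never reaches it

Reaction distance = 10.1000 × 0.68 = 6.868 m.
Braking distance = v²/(2a) = 102.010 / 9.700 = 10.516 m.
Total stopping distance = 6.868 + 10.516 = 17.384 m, vs 31 m available — it stops with 31 − 17.384 = 13.616 m to spare.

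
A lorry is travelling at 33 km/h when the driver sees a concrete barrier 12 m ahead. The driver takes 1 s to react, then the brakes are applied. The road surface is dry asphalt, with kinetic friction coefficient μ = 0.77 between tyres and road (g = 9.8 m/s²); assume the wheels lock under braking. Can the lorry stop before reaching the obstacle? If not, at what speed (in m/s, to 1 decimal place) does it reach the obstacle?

No — it strikes the obstacle at 6.4 m/s

33 km/h ÷ 3.6 = 9.1667 m/s.
a = μg = 0.77 × 9.8 = 7.546 m/s².
Reaction distance = 9.1667 × 1 = 9.167 m.
Braking distance needed to stop: v²/(2a) = 84.028 / 15.092 = 5.568 m, so total needed = 9.167 + 5.568 = 14.735 m > 12 m — it cannot stop.
Distance remaining when braking begins: 12 − 9.167 = 2.833 m.
v² = v₀² − 2a·d = 84.028 − 2 × 7.546 × 2.833 = 41.272 m²/s².
v = √41.272 = 6.424 m/s.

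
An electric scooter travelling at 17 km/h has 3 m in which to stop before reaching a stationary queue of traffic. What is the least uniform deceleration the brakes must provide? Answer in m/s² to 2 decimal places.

17 km/h ÷ 3.6 = 4.7222 m/s.
v² = 2a·d ⇒ a = v²/(2d) = 4.7222² / (2 × 3.000) = 22.299 / 6.000 = 3.7165 m/s².

Required deceleration ≈ 3.72 m/s²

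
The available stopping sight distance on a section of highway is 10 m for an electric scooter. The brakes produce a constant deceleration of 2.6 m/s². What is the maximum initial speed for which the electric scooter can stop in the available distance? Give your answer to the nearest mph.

Maximum speed ≈ 16 mph

v²/(2a) = d ⇒ v = √(2 × 2.600 × 10) = √52.00 = 7.2111 m/s.
7.2111 m/s ÷ 0.44704 = 16.131 mph.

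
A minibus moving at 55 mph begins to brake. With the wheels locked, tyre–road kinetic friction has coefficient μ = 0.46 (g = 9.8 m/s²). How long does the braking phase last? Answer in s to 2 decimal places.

Braking time ≈ 5.45 s

55 mph × 0.44704 = 24.5872 m/s.
a = μg = 0.46 × 9.8 = 4.508 m/s².
Braking time = v/a = 24.5872 / 4.508 = 5.454 s.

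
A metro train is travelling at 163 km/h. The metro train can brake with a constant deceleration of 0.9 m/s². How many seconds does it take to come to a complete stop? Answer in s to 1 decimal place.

163 km/h ÷ 3.6 = 45.2778 m/s.
Braking time = v/a = 45.2778 / 0.900 = 50.309 s.

Braking time ≈ 50.3 s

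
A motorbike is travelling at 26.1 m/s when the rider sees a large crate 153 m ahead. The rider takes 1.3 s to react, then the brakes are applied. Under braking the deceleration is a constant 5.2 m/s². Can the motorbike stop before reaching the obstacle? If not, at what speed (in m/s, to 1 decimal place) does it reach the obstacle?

Yes — it stops about 53.6 m short of the obstacle, so it never reaches it

Reaction distance = 26.1000 × 1.3 = 33.930 m.
Braking distance = v²/(2a) = 681.210 / 10.400 = 65.501 m.
Total stopping distance = 33.930 + 65.501 = 99.431 m, vs 153 m available — it stops with 153 − 99.431 = 53.569 m to spare.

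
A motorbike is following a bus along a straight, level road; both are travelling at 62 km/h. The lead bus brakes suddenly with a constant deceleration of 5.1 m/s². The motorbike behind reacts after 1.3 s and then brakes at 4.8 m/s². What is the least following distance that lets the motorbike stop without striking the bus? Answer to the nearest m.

Minimum gap ≈ 24 m

62 km/h ÷ 3.6 = 17.2222 m/s.
Leader travels v²/(2a_L) = 296.604 / 10.200 = 29.079 m before stopping.
Follower covers v·t_r = 17.2222 × 1.3 = 22.389 m while reacting, then v²/(2a_F) = 296.604 / 9.600 = 30.896 m while braking, for a total of 22.389 + 30.896 = 53.285 m.
Since a_F ≤ a_L and the follower starts braking later, the follower is never slower than the leader, so the closest approach is when both have stopped.
Minimum gap = 53.285 − 29.079 = 24.206 m.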